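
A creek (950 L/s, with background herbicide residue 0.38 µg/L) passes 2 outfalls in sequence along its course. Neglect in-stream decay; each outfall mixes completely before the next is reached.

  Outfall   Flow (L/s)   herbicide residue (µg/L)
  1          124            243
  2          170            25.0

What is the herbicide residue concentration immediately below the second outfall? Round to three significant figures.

Below outfall 1: Q → 1074 L/s, C = (950.0·0.3800 + 124.0·243.0)/1074 = 28.39 µg/L.
Below outfall 2: Q → 1244 L/s, C = (1074·28.39 + 170.0·25.00)/1244 = 27.93 µg/L.

27.9 µg/L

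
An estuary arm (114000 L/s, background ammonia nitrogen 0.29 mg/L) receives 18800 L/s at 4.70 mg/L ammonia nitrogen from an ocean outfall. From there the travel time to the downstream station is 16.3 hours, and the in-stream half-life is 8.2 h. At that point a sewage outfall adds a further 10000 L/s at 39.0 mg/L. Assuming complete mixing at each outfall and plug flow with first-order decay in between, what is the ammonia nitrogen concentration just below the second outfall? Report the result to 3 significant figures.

2.95 mg/L

Mass balance: C = (114000·0.2900 + 18800·4.700) / 132800 = 121400/132800 = 0.9143 mg/L; combined flow 132800 L/s.
Half-life 8.2 h → k = ln 2 / 8.2 = 0.08453 h⁻¹ = 2.029 d⁻¹.
Applying C = C₀e^(−kt): 0.9143 × 0.2521 = 0.2305 mg/L.
Second outfall: C = (132800·0.2305 + 10000·39.00)/142800 = 2.945 mg/L.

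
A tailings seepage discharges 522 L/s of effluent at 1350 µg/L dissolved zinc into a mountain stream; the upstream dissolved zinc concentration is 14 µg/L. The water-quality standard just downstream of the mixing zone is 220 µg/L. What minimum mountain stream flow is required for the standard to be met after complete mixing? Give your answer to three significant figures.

2860 L/s

Set C_mix = 220: (Q·14.00 + 522.0·1350) / (Q + 522.0) = 220
→ Q = 522.0·(1350 − 220)/(220 − 14.00) = 2863 L/s.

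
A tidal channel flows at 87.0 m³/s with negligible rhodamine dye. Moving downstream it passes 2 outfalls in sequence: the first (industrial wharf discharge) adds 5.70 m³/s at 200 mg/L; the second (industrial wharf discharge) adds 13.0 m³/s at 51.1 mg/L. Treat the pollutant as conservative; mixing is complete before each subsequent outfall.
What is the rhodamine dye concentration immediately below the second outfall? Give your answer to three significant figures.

Below outfall 1: Q → 92.70 m³/s, C = (87.00·0 + 5.700·200.0)/92.70 = 12.30 mg/L.
Below outfall 2: Q → 105.7 m³/s, C = (92.70·12.30 + 13.00·51.10)/105.7 = 17.07 mg/L.

17.1 mg/L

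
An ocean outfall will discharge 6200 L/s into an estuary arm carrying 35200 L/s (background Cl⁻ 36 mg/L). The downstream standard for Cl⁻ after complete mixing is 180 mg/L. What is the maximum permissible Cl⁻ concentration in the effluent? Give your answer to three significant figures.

998 mg/L

At the limit, (Qr·Cr + Qe·Cₑ)/(Qr + Qe) = 180:
Cₑ = (41400·180 − 35200·36.00) / 6200 = 997.5 mg/L.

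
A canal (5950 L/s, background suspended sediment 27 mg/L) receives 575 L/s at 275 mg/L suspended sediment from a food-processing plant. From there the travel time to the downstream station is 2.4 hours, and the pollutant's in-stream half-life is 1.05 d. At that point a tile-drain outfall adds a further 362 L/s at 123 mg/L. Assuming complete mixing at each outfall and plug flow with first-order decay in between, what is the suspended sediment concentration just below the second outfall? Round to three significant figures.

49.8 mg/L

Conservation of mass: C = (5950·27.00 + 575.0·275.0) / 6525 = 318800/6525 = 48.85 mg/L; combined flow 6525 L/s.
Half-life 1.05 d → k = ln 2 / 1.05 = 0.6601 d⁻¹.
First-order decay: C = 48.85·exp(−k·t) = 48.85·0.9361 = 45.73 mg/L.
At the second outfall, C = (6525·45.73 + 362.0·123.0) / (6525 + 362.0) = 49.79 mg/L.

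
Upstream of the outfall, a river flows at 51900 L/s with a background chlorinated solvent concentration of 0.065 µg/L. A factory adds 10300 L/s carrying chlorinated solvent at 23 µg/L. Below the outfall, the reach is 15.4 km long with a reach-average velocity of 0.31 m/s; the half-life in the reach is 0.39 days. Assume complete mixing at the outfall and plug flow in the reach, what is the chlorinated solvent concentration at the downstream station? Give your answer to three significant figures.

1.39 µg/L

Mixed concentration C = ΣQC/ΣQ = (51900·0.06500 + 10300·23.00) / 62200 = 240300/62200 = 3.863 µg/L.
Travel time t = 15.4·1000 / 0.31 = 49680 s = 13.80 h.
Half-life 0.39 d → k = ln 2 / 0.39 = 1.777 d⁻¹.
After decay, C = 3.863 × e^(−kt) = 3.863 × 0.3599 = 1.390 µg/L.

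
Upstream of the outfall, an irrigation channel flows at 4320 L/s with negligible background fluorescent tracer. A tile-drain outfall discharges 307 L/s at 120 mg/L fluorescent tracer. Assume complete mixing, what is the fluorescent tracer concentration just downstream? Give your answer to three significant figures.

Conservation of mass: C = (4320·0 + 307.0·120.0) / 4627 = 36840/4627 = 7.962 mg/L.

7.96 mg/L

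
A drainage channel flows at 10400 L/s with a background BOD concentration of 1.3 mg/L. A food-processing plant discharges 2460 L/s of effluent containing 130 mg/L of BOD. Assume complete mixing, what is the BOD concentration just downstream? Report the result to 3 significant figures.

Flow-weighted average: C = (10400·1.300 + 2460·130.0) / 12860 = 333300/12860 = 25.92 mg/L.

25.9 mg/L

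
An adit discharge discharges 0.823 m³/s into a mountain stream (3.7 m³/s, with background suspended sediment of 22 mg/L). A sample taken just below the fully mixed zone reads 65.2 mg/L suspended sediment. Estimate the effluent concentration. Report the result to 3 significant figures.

259 mg/L

Mass balance: 3.700·22.00 + 0.8230·Cₑ = 4.523·65.20
→ Cₑ = (4.523·65.20 − 3.700·22.00) / 0.8230 = 259.4 mg/L.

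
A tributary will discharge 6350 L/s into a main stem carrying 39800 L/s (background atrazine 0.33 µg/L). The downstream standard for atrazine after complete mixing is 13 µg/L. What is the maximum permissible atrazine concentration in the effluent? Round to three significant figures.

At the limit, (Qr·Cr + Qe·Cₑ)/(Qr + Qe) = 13:
Cₑ = (46150·13 − 39800·0.3300) / 6350 = 92.41 µg/L.

92.4 µg/L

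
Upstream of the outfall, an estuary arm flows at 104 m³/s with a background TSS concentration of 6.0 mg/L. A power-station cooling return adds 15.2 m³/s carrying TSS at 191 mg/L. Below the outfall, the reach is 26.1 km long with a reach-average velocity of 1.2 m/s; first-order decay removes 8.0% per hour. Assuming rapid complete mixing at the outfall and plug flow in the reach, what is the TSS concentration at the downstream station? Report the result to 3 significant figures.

17.9 mg/L

Mixed concentration C = ΣQC/ΣQ = (104.0·6.000 + 15.20·191.0) / 119.2 = 3527/119.2 = 29.59 mg/L.
Travel time t = 26.1·1000 / 1.2 = 21750 s = 6.042 h.
8.0%/h lost → k = −ln(1 − 0.08) = 0.08338 h⁻¹.
After decay, C = 29.59 × e^(−kt) = 29.59 × 0.6043 = 17.88 mg/L.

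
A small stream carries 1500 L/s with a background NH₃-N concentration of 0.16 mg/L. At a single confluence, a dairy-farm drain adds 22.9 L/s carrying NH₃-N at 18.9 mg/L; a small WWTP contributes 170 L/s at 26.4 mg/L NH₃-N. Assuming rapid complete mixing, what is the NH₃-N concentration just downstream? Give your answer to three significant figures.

Flow-weighted average: C = (1500·0.1600 + 22.90·18.90 + 170.0·26.40) / 1693 = 5161/1693 = 3.049 mg/L.

3.05 mg/L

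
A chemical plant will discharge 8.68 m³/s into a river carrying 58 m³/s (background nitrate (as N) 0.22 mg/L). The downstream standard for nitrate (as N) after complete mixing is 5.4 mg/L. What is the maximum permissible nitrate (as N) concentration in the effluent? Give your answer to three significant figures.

40.0 mg/L

At the limit, (Qr·Cr + Qe·Cₑ)/(Qr + Qe) = 5.4:
Cₑ = (66.68·5.4 − 58.00·0.2200) / 8.680 = 40.01 mg/L.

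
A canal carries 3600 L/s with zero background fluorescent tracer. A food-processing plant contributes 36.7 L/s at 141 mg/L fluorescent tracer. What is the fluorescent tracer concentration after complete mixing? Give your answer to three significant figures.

1.42 mg/L

Conservation of mass: C = (3600·0 + 36.70·141.0) / 3637 = 5175/3637 = 1.423 mg/L.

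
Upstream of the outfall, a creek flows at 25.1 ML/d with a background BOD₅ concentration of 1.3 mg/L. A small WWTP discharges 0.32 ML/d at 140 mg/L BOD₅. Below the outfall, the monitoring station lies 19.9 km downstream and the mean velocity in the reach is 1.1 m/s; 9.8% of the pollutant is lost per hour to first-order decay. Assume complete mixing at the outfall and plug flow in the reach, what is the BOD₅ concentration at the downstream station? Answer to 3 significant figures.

After mixing, C = (25.10·1.300 + 0.3200·140.0) / 25.42 = 77.43/25.42 = 3.046 mg/L.
Travel time t = 19.9·1000 / 1.1 = 18090 s = 5.025 h.
9.8%/h lost → k = −ln(1 − 0.098) = 0.1031 h⁻¹.
First-order decay: C = 3.046·exp(−k·t) = 3.046·0.5955 = 1.814 mg/L.

1.81 mg/L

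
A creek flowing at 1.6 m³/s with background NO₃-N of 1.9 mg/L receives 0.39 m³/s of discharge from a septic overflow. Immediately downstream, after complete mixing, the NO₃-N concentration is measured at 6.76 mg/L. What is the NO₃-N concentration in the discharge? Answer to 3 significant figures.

Mass balance: 1.600·1.900 + 0.3900·Cₑ = 1.990·6.760
→ Cₑ = (1.990·6.760 − 1.600·1.900) / 0.3900 = 26.70 mg/L.

26.7 mg/L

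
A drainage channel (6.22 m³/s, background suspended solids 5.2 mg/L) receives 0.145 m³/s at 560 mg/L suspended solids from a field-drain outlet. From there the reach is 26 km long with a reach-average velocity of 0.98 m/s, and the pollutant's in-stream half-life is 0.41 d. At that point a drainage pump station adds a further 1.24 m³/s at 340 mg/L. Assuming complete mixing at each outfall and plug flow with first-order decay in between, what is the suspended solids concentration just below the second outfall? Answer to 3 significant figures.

Conservation of mass: C = (6.220·5.200 + 0.1450·560.0) / 6.365 = 113.5/6.365 = 17.84 mg/L; combined flow 6.365 m³/s.
Travel time t = 26·1000 / 0.98 = 26530 s = 7.370 h.
Half-life 0.41 d → k = ln 2 / 0.41 = 1.691 d⁻¹.
After decay, C = 17.84 × e^(−kt) = 17.84 × 0.5950 = 10.61 mg/L.
Second outfall: C = (6.365·10.61 + 1.240·340.0)/7.605 = 64.32 mg/L.

64.3 mg/L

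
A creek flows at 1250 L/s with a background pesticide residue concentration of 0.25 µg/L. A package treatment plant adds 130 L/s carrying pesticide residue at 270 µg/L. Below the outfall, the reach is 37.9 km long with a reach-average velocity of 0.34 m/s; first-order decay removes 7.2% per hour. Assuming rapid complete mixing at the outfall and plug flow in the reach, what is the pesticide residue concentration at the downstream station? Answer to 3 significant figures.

2.54 µg/L

Mass balance: C = (1250·0.2500 + 130.0·270.0) / 1380 = 35410/1380 = 25.66 µg/L.
Travel time t = 37.9·1000 / 0.34 = 111500 s = 30.96 h.
7.2%/h lost → k = −ln(1 − 0.072) = 0.07472 h⁻¹.
First-order decay: C = 25.66·exp(−k·t) = 25.66·0.09889 = 2.538 µg/L.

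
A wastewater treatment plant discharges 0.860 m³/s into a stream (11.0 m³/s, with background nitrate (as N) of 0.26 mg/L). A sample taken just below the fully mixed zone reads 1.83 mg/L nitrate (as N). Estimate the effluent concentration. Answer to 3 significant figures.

21.9 mg/L

Mass balance: 11.00·0.2600 + 0.8600·Cₑ = 11.86·1.830
→ Cₑ = (11.86·1.830 − 11.00·0.2600) / 0.8600 = 21.91 mg/L.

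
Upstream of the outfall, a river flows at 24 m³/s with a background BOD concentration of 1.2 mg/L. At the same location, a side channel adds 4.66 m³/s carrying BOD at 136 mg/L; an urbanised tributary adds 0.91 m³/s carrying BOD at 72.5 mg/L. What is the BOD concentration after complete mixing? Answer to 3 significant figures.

24.6 mg/L

Conservation of mass: C = (24.00·1.200 + 4.660·136.0 + 0.9100·72.50) / 29.57 = 728.5/29.57 = 24.64 mg/L.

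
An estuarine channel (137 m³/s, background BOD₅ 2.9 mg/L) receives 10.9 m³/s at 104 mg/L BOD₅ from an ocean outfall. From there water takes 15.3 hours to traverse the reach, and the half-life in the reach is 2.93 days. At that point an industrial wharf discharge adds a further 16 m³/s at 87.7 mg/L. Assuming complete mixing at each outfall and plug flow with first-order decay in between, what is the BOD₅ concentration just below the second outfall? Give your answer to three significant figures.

16.6 mg/L

Conservation of mass: C = (137.0·2.900 + 10.90·104.0) / 147.9 = 1531/147.9 = 10.35 mg/L; combined flow 147.9 m³/s.
Half-life 2.93 d → k = ln 2 / 2.93 = 0.2366 d⁻¹.
First-order decay: C = 10.35·exp(−k·t) = 10.35·0.8600 = 8.902 mg/L.
At the second outfall, C = (147.9·8.902 + 16.00·87.70) / (147.9 + 16.00) = 16.59 mg/L.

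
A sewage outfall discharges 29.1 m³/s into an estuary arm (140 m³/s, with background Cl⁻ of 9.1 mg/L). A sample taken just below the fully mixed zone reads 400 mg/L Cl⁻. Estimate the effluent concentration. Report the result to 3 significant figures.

Mass balance: 140.0·9.100 + 29.10·Cₑ = 169.1·400.0
→ Cₑ = (169.1·400.0 − 140.0·9.100) / 29.10 = 2281 mg/L.

2280 mg/L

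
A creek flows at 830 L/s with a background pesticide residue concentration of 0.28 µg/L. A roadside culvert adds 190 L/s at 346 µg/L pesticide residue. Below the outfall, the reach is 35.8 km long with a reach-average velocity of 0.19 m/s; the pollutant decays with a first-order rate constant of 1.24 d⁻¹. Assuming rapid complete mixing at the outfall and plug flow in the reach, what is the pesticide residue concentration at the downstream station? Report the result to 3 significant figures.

4.33 µg/L

Flow-weighted average: C = (830.0·0.2800 + 190.0·346.0) / 1020 = 65970/1020 = 64.68 µg/L.
Travel time t = 35.8·1000 / 0.19 = 188400 s = 52.34 h.
Decay over the reach: 64.68·exp(−kt) = 64.68·0.06692 = 4.329 µg/L.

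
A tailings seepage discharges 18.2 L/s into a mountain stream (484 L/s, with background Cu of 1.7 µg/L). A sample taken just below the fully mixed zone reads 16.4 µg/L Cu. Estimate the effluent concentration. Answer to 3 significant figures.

407 µg/L

Mass balance: 484.0·1.700 + 18.20·Cₑ = 502.2·16.40
→ Cₑ = (502.2·16.40 − 484.0·1.700) / 18.20 = 407.3 µg/L.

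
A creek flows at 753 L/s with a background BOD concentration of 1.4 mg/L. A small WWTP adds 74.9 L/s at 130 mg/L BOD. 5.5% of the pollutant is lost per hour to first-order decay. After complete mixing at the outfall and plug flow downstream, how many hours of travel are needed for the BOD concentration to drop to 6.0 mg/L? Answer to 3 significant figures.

Mixed concentration C = ΣQC/ΣQ = (753.0·1.400 + 74.90·130.0) / 827.9 = 10790/827.9 = 13.03 mg/L.
5.5%/h lost → k = −ln(1 − 0.055) = 0.05657 h⁻¹.
13.03·exp(−k·t) = 6.0 → t = ln(13.03/6.0)/k = 49370 s = 13.71 h.

13.7 h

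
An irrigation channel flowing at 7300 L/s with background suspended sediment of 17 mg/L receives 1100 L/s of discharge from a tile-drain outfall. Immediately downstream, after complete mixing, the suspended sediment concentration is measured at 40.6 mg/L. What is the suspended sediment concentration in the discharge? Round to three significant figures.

Mass balance: 7300·17.00 + 1100·Cₑ = 8400·40.60
→ Cₑ = (8400·40.60 − 7300·17.00) / 1100 = 197.2 mg/L.

197 mg/L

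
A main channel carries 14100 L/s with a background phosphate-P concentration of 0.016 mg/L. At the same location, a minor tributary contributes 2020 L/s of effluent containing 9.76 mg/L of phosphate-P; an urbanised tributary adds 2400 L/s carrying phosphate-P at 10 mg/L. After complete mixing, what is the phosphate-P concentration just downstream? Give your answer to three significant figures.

2.37 mg/L

Conservation of mass: C = (14100·0.01600 + 2020·9.760 + 2400·10.00) / 18520 = 43940/18520 = 2.373 mg/L.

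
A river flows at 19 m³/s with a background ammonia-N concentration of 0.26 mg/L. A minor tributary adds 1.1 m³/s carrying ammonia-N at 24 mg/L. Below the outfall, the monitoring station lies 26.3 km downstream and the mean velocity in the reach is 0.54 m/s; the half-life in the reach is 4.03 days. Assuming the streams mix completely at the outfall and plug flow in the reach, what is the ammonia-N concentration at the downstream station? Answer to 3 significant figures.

1.42 mg/L

Mass balance: C = (19.00·0.2600 + 1.100·24.00) / 20.10 = 31.34/20.10 = 1.559 mg/L.
Travel time t = 26.3·1000 / 0.54 = 48700 s = 13.53 h.
Half-life 4.03 d → k = ln 2 / 4.03 = 0.1720 d⁻¹.
After decay, C = 1.559 × e^(−kt) = 1.559 × 0.9076 = 1.415 mg/L.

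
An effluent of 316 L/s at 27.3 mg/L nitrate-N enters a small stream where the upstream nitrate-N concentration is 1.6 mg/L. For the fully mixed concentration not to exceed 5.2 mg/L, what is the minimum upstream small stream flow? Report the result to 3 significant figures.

Set C_mix = 5.2: (Q·1.600 + 316.0·27.30) / (Q + 316.0) = 5.2
→ Q = 316.0·(27.30 − 5.2)/(5.2 − 1.600) = 1940 L/s.

1940 L/s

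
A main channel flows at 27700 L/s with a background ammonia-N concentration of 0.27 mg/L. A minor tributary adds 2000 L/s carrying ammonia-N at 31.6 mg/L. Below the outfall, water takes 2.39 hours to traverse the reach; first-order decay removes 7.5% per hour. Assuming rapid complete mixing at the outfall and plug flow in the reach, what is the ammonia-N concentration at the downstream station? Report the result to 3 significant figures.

Conservation of mass: C = (27700·0.2700 + 2000·31.60) / 29700 = 70680/29700 = 2.380 mg/L.
7.5%/h lost → k = −ln(1 − 0.075) = 0.07796 h⁻¹.
After decay, C = 2.380 × e^(−kt) = 2.380 × 0.8300 = 1.975 mg/L.

1.98 mg/L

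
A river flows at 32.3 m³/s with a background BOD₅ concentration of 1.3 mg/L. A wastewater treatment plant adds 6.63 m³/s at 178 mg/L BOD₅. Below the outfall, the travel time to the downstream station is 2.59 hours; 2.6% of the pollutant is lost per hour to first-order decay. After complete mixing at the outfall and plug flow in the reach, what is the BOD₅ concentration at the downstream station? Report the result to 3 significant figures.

29.3 mg/L

After mixing, C = (32.30·1.300 + 6.630·178.0) / 38.93 = 1222/38.93 = 31.39 mg/L.
2.6%/h lost → k = −ln(1 − 0.026) = 0.02634 h⁻¹.
Decay over the reach: 31.39·exp(−kt) = 31.39·0.9340 = 29.32 mg/L.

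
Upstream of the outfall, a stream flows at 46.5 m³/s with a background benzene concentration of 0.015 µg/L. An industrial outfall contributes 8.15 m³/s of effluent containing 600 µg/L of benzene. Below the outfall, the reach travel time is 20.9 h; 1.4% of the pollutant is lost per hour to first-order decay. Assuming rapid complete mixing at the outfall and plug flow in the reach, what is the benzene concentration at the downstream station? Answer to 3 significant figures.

Mass balance: C = (46.50·0.01500 + 8.150·600.0) / 54.65 = 4891/54.65 = 89.49 µg/L.
1.4%/h lost → k = −ln(1 − 0.014) = 0.01410 h⁻¹.
Decay over the reach: 89.49·exp(−kt) = 89.49·0.7448 = 66.65 µg/L.

66.7 µg/L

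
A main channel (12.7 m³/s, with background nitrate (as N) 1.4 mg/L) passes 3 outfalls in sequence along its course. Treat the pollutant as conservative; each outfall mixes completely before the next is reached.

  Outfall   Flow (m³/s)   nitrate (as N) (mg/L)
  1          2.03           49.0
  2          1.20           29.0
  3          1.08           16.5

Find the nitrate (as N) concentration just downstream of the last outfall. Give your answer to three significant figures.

After outfall 1: Q = 12.70 + 2.030 = 14.73 m³/s; C = (12.70·1.400 + 2.030·49.00)/14.73 = 7.960 mg/L.
After outfall 2: Q = 14.73 + 1.200 = 15.93 m³/s; C = (14.73·7.960 + 1.200·29.00)/15.93 = 9.545 mg/L.
After outfall 3: Q = 15.93 + 1.080 = 17.01 m³/s; C = (15.93·9.545 + 1.080·16.50)/17.01 = 9.986 mg/L.

9.99 mg/L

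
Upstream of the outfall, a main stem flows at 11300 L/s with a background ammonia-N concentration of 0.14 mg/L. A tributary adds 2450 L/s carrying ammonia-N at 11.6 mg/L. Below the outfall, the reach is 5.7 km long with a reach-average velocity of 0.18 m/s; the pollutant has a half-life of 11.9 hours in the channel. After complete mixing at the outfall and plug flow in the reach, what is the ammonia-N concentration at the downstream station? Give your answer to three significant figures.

1.31 mg/L

After mixing, C = (11300·0.1400 + 2450·11.60) / 13750 = 30000/13750 = 2.182 mg/L.
Travel time t = 5.7·1000 / 0.18 = 31670 s = 8.796 h.
Half-life 11.9 h → k = ln 2 / 11.9 = 0.05825 h⁻¹ = 1.398 d⁻¹.
First-order decay: C = 2.182·exp(−k·t) = 2.182·0.5991 = 1.307 mg/L.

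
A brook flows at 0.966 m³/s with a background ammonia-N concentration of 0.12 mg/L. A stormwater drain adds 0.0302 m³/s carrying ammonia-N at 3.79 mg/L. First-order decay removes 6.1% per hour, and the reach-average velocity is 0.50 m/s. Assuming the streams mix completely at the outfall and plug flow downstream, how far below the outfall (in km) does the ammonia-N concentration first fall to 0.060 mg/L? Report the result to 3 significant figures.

Flow-weighted average: C = (0.9660·0.1200 + 0.03020·3.790) / 0.9962 = 0.2304/0.9962 = 0.2313 mg/L.
6.1%/h lost → k = −ln(1 − 0.061) = 0.06294 h⁻¹.
Set 0.2313·exp(−k·t) = 0.060 → t = ln(0.2313/0.060)/k = 77170 s = 21.44 h.
Distance = v·t = 0.50·77170 = 38580 m = 38.58 km.

38.6 km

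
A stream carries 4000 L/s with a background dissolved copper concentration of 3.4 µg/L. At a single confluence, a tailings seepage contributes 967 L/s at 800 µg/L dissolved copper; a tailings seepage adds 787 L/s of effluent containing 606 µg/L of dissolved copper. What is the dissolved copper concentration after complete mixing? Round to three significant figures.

Conservation of mass: C = (4000·3.400 + 967.0·800.0 + 787.0·606.0) / 5754 = 1264000/5754 = 219.7 µg/L.

220 µg/L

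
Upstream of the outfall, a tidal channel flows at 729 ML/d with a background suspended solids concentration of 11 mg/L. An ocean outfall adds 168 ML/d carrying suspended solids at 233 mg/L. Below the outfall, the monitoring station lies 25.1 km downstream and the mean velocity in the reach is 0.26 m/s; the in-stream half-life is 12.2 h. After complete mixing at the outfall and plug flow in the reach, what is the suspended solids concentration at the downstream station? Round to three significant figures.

11.5 mg/L

After mixing, C = (729.0·11.00 + 168.0·233.0) / 897.0 = 47160/897.0 = 52.58 mg/L.
Travel time t = 25.1·1000 / 0.26 = 96540 s = 26.82 h.
Half-life 12.2 h → k = ln 2 / 12.2 = 0.05682 h⁻¹ = 1.364 d⁻¹.
Applying C = C₀e^(−kt): 52.58 × 0.2179 = 11.46 mg/L.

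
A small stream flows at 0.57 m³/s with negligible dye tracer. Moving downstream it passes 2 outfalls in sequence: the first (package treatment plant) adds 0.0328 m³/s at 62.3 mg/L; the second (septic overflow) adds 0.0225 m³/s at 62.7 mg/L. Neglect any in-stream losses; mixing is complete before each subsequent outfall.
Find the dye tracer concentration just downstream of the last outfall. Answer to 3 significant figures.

Outfall 1: combined Q = 0.6028 m³/s; C = (0.5700·0 + 0.03280·62.30)/0.6028 = 3.390 mg/L.
Outfall 2: combined Q = 0.6253 m³/s; C = (0.6028·3.390 + 0.02250·62.70)/0.6253 = 5.524 mg/L.

5.52 mg/L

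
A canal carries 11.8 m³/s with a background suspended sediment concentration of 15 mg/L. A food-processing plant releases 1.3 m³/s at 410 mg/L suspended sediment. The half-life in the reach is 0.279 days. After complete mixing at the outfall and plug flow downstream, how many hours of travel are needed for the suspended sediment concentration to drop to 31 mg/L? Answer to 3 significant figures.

Mixed concentration C = ΣQC/ΣQ = (11.80·15.00 + 1.300·410.0) / 13.10 = 710.0/13.10 = 54.20 mg/L.
Half-life 0.279 d → k = ln 2 / 0.279 = 2.484 d⁻¹.
54.20·exp(−k·t) = 31 → t = ln(54.20/31)/k = 19430 s = 5.397 h.

5.40 h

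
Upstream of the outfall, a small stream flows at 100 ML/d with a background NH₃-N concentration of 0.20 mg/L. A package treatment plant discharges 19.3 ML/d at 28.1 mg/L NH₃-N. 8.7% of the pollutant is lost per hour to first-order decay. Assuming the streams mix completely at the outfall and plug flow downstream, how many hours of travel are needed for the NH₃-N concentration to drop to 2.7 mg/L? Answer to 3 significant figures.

Flow-weighted average: C = (100.0·0.2000 + 19.30·28.10) / 119.3 = 562.3/119.3 = 4.714 mg/L.
8.7%/h lost → k = −ln(1 − 0.087) = 0.09102 h⁻¹.
4.714·exp(−k·t) = 2.7 → t = ln(4.714/2.7)/k = 22040 s = 6.122 h.

6.12 h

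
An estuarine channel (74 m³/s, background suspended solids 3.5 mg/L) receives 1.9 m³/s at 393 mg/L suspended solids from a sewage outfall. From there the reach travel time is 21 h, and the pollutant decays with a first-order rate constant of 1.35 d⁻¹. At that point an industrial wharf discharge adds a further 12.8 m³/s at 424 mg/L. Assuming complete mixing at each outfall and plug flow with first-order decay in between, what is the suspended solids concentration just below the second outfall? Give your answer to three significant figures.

Mixed concentration C = ΣQC/ΣQ = (74.00·3.500 + 1.900·393.0) / 75.90 = 1006/75.90 = 13.25 mg/L; combined flow 75.90 m³/s.
Applying C = C₀e^(−kt): 13.25 × 0.3069 = 4.066 mg/L.
At the second outfall, C = (75.90·4.066 + 12.80·424.0) / (75.90 + 12.80) = 64.67 mg/L.

64.7 mg/L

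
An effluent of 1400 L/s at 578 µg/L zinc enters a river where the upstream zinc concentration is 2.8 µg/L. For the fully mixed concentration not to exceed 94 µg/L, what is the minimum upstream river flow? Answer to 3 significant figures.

7430 L/s

Set C_mix = 94: (Q·2.800 + 1400·578.0) / (Q + 1400) = 94
→ Q = 1400·(578.0 − 94)/(94 − 2.800) = 7430 L/s.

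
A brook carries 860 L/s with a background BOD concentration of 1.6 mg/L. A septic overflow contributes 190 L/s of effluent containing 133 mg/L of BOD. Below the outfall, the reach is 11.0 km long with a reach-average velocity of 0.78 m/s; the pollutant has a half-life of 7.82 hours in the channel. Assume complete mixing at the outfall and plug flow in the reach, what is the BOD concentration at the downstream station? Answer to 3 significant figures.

17.9 mg/L

Mass balance: C = (860.0·1.600 + 190.0·133.0) / 1050 = 26650/1050 = 25.38 mg/L.
Travel time t = 11.0·1000 / 0.78 = 14100 s = 3.917 h.
Half-life 7.82 h → k = ln 2 / 7.82 = 0.08864 h⁻¹ = 2.127 d⁻¹.
Decay over the reach: 25.38·exp(−kt) = 25.38·0.7066 = 17.93 mg/L.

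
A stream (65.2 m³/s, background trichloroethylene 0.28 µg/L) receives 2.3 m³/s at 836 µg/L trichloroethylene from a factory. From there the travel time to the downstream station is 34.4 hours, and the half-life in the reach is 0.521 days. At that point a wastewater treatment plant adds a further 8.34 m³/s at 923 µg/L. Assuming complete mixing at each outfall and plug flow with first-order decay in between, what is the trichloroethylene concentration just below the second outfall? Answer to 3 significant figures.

105 µg/L

Conservation of mass: C = (65.20·0.2800 + 2.300·836.0) / 67.50 = 1941/67.50 = 28.76 µg/L; combined flow 67.50 m³/s.
Half-life 0.521 d → k = ln 2 / 0.521 = 1.330 d⁻¹.
First-order decay: C = 28.76·exp(−k·t) = 28.76·0.1485 = 4.271 µg/L.
At the second outfall, C = (67.50·4.271 + 8.340·923.0) / (67.50 + 8.340) = 105.3 µg/L.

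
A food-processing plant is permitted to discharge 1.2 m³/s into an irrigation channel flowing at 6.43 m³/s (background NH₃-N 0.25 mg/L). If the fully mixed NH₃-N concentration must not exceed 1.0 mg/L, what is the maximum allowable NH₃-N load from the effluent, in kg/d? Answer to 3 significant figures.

520 kg/d

Mass balance at the limit: 6.430·0.2500 + 1.200·Cₑ = 7.630·1.0 → Cₑ = 5.019 mg/L.
Load = 1.200 m³/s × 5.019 g/m³ × 86 400 s/d = 520.3 kg/d.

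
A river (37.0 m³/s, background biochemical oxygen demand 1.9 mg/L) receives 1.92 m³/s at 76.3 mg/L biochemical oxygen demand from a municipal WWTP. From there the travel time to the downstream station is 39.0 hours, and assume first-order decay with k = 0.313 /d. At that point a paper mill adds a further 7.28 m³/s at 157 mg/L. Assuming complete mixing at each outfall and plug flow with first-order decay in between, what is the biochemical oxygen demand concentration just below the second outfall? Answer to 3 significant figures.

27.6 mg/L

Mixed concentration C = ΣQC/ΣQ = (37.00·1.900 + 1.920·76.30) / 38.92 = 216.8/38.92 = 5.570 mg/L; combined flow 38.92 m³/s.
Decay over the reach: 5.570·exp(−kt) = 5.570·0.6013 = 3.350 mg/L.
At the second outfall, C = (38.92·3.350 + 7.280·157.0) / (38.92 + 7.280) = 27.56 mg/L.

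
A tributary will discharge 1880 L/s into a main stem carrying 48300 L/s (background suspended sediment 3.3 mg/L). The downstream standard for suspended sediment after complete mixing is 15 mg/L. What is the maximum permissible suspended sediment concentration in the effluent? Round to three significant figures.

At the limit, (Qr·Cr + Qe·Cₑ)/(Qr + Qe) = 15:
Cₑ = (50180·15 − 48300·3.300) / 1880 = 315.6 mg/L.

316 mg/L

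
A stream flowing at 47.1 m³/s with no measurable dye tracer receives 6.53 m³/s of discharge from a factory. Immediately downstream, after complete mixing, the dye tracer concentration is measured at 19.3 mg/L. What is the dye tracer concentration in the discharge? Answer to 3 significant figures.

159 mg/L

Mass balance: 47.10·0 + 6.530·Cₑ = 53.63·19.30
→ Cₑ = (53.63·19.30 − 47.10·0) / 6.530 = 158.5 mg/L.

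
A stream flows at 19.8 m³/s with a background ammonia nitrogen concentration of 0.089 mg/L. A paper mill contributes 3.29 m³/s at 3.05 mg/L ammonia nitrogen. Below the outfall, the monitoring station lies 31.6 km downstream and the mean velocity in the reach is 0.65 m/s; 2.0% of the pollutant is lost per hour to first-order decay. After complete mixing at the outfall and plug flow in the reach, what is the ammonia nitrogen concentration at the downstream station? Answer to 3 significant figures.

0.389 mg/L

After mixing, C = (19.80·0.08900 + 3.290·3.050) / 23.09 = 11.80/23.09 = 0.5109 mg/L.
Travel time t = 31.6·1000 / 0.65 = 48620 s = 13.50 h.
2.0%/h lost → k = −ln(1 − 0.02) = 0.02020 h⁻¹.
Applying C = C₀e^(−kt): 0.5109 × 0.7612 = 0.3889 mg/L.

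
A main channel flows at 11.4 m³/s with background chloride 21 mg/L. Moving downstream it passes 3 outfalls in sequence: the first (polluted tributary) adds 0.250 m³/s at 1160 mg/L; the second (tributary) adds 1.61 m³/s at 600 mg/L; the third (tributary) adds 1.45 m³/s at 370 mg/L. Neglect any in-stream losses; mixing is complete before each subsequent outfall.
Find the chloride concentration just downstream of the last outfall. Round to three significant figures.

138 mg/L

Below outfall 1: Q → 11.65 m³/s, C = (11.40·21.00 + 0.2500·1160)/11.65 = 45.44 mg/L.
Below outfall 2: Q → 13.26 m³/s, C = (11.65·45.44 + 1.610·600.0)/13.26 = 112.8 mg/L.
Below outfall 3: Q → 14.71 m³/s, C = (13.26·112.8 + 1.450·370.0)/14.71 = 138.1 mg/L.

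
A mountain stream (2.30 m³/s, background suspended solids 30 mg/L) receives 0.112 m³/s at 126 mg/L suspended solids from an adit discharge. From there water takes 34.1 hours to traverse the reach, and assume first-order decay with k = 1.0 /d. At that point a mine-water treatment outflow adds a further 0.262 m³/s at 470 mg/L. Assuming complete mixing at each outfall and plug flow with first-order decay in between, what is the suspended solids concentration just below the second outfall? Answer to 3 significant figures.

53.6 mg/L

Mass balance: C = (2.300·30.00 + 0.1120·126.0) / 2.412 = 83.11/2.412 = 34.46 mg/L; combined flow 2.412 m³/s.
After decay, C = 34.46 × e^(−kt) = 34.46 × 0.2415 = 8.322 mg/L.
Second outfall: C = (2.412·8.322 + 0.2620·470.0)/2.674 = 53.56 mg/L.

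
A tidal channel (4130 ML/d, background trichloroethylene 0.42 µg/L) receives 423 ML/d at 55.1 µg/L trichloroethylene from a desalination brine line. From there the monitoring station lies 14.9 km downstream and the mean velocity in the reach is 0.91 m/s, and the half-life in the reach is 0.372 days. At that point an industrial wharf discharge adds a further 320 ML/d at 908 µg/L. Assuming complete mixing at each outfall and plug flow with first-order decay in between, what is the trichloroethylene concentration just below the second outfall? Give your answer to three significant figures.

Conservation of mass: C = (4130·0.4200 + 423.0·55.10) / 4553 = 25040/4553 = 5.500 µg/L; combined flow 4553 ML/d.
Travel time t = 14.9·1000 / 0.91 = 16370 s = 4.548 h.
Half-life 0.372 d → k = ln 2 / 0.372 = 1.863 d⁻¹.
After decay, C = 5.500 × e^(−kt) = 5.500 × 0.7025 = 3.864 µg/L.
Second outfall: C = (4553·3.864 + 320.0·908.0)/4873 = 63.24 µg/L.

63.2 µg/L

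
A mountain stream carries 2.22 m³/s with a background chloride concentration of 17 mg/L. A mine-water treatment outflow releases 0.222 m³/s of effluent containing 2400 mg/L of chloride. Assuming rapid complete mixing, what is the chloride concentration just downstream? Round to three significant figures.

234 mg/L

Flow-weighted average: C = (2.220·17.00 + 0.2220·2400) / 2.442 = 570.5/2.442 = 233.6 mg/L.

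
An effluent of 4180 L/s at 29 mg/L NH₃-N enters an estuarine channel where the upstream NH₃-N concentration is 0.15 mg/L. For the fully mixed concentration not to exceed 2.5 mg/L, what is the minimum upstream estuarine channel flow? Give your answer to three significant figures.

Set C_mix = 2.5: (Q·0.1500 + 4180·29.00) / (Q + 4180) = 2.5
→ Q = 4180·(29.00 − 2.5)/(2.5 − 0.1500) = 47140 L/s.

47100 L/s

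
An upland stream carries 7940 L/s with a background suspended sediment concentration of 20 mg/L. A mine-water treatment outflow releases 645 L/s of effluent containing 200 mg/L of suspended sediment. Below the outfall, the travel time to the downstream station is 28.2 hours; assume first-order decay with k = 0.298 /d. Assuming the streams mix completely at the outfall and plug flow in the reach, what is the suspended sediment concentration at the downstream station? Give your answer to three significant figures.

23.6 mg/L

Flow-weighted average: C = (7940·20.00 + 645.0·200.0) / 8585 = 287800/8585 = 33.52 mg/L.
Applying C = C₀e^(−kt): 33.52 × 0.7046 = 23.62 mg/L.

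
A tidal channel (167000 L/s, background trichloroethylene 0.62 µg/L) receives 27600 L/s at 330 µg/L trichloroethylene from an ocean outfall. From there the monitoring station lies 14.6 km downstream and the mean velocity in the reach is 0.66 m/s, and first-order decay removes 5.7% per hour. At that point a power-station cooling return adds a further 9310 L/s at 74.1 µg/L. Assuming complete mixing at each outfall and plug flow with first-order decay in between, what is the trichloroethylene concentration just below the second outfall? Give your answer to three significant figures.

Conservation of mass: C = (167000·0.6200 + 27600·330.0) / 194600 = 9212000/194600 = 47.34 µg/L; combined flow 194600 L/s.
Travel time t = 14.6·1000 / 0.66 = 22120 s = 6.145 h.
5.7%/h lost → k = −ln(1 − 0.057) = 0.05869 h⁻¹.
Decay over the reach: 47.34·exp(−kt) = 47.34·0.6972 = 33.00 µg/L.
At the second outfall, C = (194600·33.00 + 9310·74.10) / (194600 + 9310) = 34.88 µg/L.

34.9 µg/L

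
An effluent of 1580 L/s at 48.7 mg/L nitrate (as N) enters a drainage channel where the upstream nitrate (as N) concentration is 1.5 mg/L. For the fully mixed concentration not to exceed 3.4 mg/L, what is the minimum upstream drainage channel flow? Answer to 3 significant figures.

Set C_mix = 3.4: (Q·1.500 + 1580·48.70) / (Q + 1580) = 3.4
→ Q = 1580·(48.70 − 3.4)/(3.4 − 1.500) = 37670 L/s.

37700 L/s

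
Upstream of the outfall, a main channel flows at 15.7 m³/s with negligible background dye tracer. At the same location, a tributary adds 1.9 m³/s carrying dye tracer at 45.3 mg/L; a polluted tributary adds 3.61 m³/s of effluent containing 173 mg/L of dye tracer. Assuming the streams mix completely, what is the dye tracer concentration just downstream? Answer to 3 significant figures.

Mass balance: C = (15.70·0 + 1.900·45.30 + 3.610·173.0) / 21.21 = 710.6/21.21 = 33.50 mg/L.

33.5 mg/L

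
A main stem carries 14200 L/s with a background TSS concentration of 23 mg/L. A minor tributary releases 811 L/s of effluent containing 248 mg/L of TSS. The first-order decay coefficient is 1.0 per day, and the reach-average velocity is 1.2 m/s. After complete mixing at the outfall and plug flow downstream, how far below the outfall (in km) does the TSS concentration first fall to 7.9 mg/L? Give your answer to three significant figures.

Conservation of mass: C = (14200·23.00 + 811.0·248.0) / 15010 = 527700/15010 = 35.16 mg/L.
Set 35.16·exp(−k·t) = 7.9 → t = ln(35.16/7.9)/k = 129000 s = 35.83 h.
Distance = v·t = 1.2·129000 = 154800 m = 154.8 km.

155 km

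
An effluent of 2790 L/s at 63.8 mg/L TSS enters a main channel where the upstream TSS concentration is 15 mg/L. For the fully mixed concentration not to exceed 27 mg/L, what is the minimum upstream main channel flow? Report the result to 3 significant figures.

8560 L/s

Set C_mix = 27: (Q·15.00 + 2790·63.80) / (Q + 2790) = 27
→ Q = 2790·(63.80 − 27)/(27 − 15.00) = 8556 L/s.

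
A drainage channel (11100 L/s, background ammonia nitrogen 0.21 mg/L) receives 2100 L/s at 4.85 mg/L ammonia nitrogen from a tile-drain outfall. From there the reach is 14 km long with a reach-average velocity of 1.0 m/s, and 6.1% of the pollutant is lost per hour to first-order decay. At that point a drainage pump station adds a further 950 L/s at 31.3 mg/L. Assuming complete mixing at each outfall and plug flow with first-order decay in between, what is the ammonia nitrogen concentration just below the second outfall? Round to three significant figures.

2.79 mg/L

After mixing, C = (11100·0.2100 + 2100·4.850) / 13200 = 12520/13200 = 0.9482 mg/L; combined flow 13200 L/s.
Travel time t = 14·1000 / 1.0 = 14000 s = 3.889 h.
6.1%/h lost → k = −ln(1 − 0.061) = 0.06294 h⁻¹.
Decay over the reach: 0.9482·exp(−kt) = 0.9482·0.7829 = 0.7423 mg/L.
At the second outfall, C = (13200·0.7423 + 950.0·31.30) / (13200 + 950.0) = 2.794 mg/L.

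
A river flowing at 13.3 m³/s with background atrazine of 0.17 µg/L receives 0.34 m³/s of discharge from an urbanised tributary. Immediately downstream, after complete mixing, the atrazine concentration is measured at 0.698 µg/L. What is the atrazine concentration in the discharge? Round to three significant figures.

21.4 µg/L

Mass balance: 13.30·0.1700 + 0.3400·Cₑ = 13.64·0.6980
→ Cₑ = (13.64·0.6980 − 13.30·0.1700) / 0.3400 = 21.35 µg/L.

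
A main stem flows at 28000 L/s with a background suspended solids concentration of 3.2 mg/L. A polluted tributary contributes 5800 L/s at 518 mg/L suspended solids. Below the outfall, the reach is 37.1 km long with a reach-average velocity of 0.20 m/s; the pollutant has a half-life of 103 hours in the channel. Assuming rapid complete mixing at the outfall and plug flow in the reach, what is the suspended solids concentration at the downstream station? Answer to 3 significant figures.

64.7 mg/L

Mixed concentration C = ΣQC/ΣQ = (28000·3.200 + 5800·518.0) / 33800 = 3094000/33800 = 91.54 mg/L.
Travel time t = 37.1·1000 / 0.20 = 185500 s = 51.53 h.
Half-life 103 h → k = ln 2 / 103 = 0.006730 h⁻¹ = 0.1615 d⁻¹.
Decay over the reach: 91.54·exp(−kt) = 91.54·0.7070 = 64.72 mg/L.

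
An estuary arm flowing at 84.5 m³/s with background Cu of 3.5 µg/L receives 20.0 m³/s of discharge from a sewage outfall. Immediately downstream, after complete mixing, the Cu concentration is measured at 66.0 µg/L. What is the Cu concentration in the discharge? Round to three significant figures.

330 µg/L

Mass balance: 84.50·3.500 + 20.00·Cₑ = 104.5·66.00
→ Cₑ = (104.5·66.00 − 84.50·3.500) / 20.00 = 330.1 µg/L.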